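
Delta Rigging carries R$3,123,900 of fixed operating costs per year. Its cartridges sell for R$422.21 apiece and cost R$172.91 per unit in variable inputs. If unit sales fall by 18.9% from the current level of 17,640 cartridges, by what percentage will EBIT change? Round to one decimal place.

Total contribution margin = 17,640 × R$249.30 = R$4,397,652.00.
EBIT = R$4,397,652.00 − R$3,123,900 = R$1,273,752.00.
Degree of operating leverage = R$4,397,652.00 / R$1,273,752.00 = 3.4525.
Operating income changes by 3.4525 × -18.9% = -65.3%.

-65.3%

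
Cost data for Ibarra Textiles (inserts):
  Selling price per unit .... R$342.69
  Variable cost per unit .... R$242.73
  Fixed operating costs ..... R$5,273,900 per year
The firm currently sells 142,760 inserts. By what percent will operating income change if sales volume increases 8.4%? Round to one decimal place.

At 142,760 units, contribution = 142,760 × R$99.96 = R$14,270,289.60.
Subtracting fixed costs: EBIT = R$14,270,289.60 − R$5,273,900 = R$8,996,389.60.
DOL = contribution ÷ EBIT = R$14,270,289.60 ÷ R$8,996,389.60 = 1.5862.
Operating income changes by 1.5862 × +8.4% = +13.3%.

+13.3%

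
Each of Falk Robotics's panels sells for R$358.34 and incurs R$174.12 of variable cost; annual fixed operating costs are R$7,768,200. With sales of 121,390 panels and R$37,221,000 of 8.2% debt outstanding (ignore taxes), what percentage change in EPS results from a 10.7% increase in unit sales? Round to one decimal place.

+20.7%

Total contribution margin = 121,390 × R$184.22 = R$22,362,465.80.
Operating income = contribution − fixed costs = R$22,362,465.80 − R$7,768,200 = R$14,594,265.80.
Interest = R$3,052,122.00, so EBIT − I = R$11,542,143.80.
Degree of combined leverage = contribution ÷ (EBIT − I) = R$22,362,465.80 ÷ R$11,542,143.80 = 1.9375.
EPS therefore changes by 1.9375 × (+10.7%) = +20.7%.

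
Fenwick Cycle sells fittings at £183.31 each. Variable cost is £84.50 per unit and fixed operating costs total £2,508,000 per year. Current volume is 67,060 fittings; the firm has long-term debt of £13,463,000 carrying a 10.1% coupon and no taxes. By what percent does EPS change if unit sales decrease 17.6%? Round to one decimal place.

Contribution at this volume is 67,060 × £98.81 = £6,626,198.60.
Subtracting fixed costs: EBIT = £6,626,198.60 − £2,508,000 = £4,118,198.60.
After interest of £1,359,763.00, pre-tax earnings = £2,758,435.60.
DCL = total CM / (EBIT − I) = £6,626,198.60 / £2,758,435.60 = 2.4022.
EPS therefore changes by 2.4022 × (-17.6%) = -42.3%.

-42.3%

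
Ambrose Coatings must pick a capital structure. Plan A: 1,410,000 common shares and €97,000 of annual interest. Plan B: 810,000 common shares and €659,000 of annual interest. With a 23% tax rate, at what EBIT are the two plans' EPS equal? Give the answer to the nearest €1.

Set EPS_A = EPS_B: (EBIT − €97,000)(1 − 0.23) ÷ 1,410,000 = (EBIT − €659,000)(1 − 0.23) ÷ 810,000.
Cancelling (1 − t) and cross-multiplying: 810,000·(EBIT − 97,000) = 1,410,000·(EBIT − 659,000).
Solving, EBIT = (659,000·1,410,000 − 97,000·810,000) / (1,410,000 − 810,000) = 850,620,000,000 / 600,000 = 1,417,700.00.

€1,417,700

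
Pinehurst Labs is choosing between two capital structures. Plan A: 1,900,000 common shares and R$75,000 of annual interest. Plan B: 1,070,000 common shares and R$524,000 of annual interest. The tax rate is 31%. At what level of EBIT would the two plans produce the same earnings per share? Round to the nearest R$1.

R$1,102,831

At indifference, (EBIT − 75,000)(1 − t)/1,900,000 = (EBIT − 524,000)(1 − t)/1,070,000.
Cancelling (1 − t) and cross-multiplying: 1,070,000·(EBIT − 75,000) = 1,900,000·(EBIT − 524,000).
EBIT × (1,900,000 − 1,070,000) = 524,000 × 1,900,000 − 75,000 × 1,070,000 = 915,350,000,000, so EBIT = 915,350,000,000 ÷ 830,000 = 1,102,831.33.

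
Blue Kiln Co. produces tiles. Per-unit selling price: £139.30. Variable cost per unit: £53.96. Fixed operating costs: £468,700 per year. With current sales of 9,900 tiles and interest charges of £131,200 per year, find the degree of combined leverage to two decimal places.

At 9,900 units, contribution = 9,900 × £85.34 = £844,866.00.
Subtracting fixed costs: EBIT = £844,866.00 − £468,700 = £376,166.00. Interest = £131,200.00, so EBIT − I = £244,966.00.
DCL = contribution ÷ (EBIT − I) = £844,866.00 ÷ £244,966.00 = 3.4489.

3.45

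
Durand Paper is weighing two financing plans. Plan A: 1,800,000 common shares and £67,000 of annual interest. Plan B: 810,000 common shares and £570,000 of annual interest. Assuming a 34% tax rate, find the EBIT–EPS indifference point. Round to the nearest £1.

At indifference, (EBIT − 67,000)(1 − t)/1,800,000 = (EBIT − 570,000)(1 − t)/810,000.
The (1 − t) factor cancels: (EBIT − 67,000) × 810,000 = (EBIT − 570,000) × 1,800,000.
EBIT × (1,800,000 − 810,000) = 570,000 × 1,800,000 − 67,000 × 810,000 = 971,730,000,000, so EBIT = 971,730,000,000 ÷ 990,000 = 981,545.45.

£981,545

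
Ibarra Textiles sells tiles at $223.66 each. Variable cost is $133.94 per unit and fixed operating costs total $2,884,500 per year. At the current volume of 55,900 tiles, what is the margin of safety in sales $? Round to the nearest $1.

Each unit contributes $223.66 − $133.94 = $89.72. Break-even units = $2,884,500 ÷ $89.72 = 32,150.02; break-even revenue = 32,150.02 × $223.66 = $7,190,673.99.
Current sales = 55,900 × $223.66 = $12,502,594.00.
Margin of safety = $12,502,594.00 − $7,190,673.99 = $5,311,920.

$5,311,920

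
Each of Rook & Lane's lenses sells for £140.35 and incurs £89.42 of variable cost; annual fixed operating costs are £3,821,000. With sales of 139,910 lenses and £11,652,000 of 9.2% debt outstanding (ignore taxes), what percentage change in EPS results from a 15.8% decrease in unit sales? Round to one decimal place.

Contribution at this volume is 139,910 × £50.93 = £7,125,616.30.
Operating income = contribution − fixed costs = £7,125,616.30 − £3,821,000 = £3,304,616.30.
After interest of £1,071,984.00, pre-tax earnings = £2,232,632.30.
DCL = total CM / (EBIT − I) = £7,125,616.30 / £2,232,632.30 = 3.1916.
EPS therefore changes by 3.1916 × (-15.8%) = -50.4%.

-50.4%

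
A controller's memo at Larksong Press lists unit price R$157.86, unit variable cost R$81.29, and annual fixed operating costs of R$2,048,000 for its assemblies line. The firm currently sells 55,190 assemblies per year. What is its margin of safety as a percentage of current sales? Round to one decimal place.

51.5%

Contribution margin per unit = R$157.86 − R$81.29 = R$76.57. Break-even units = R$2,048,000 ÷ R$76.57 = 26,746.77; break-even revenue = 26,746.77 × R$157.86 = R$4,222,244.74.
Actual sales revenue = 55,190 × R$157.86 = R$8,712,293.40.
Margin of safety = (R$8,712,293.40 − R$4,222,244.74) ÷ R$8,712,293.40 = 51.5%.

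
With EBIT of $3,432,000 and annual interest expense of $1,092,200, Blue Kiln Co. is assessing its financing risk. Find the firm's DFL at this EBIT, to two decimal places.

Annual interest charges come to $1,092,200.00.
Degree of financial leverage = EBIT / (EBIT − interest) = $3,432,000 / $2,339,800.00 = 1.4668.

1.47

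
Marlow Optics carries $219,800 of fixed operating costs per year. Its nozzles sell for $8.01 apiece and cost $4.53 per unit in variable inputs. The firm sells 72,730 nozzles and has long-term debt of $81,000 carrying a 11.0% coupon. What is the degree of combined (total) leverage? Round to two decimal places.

Contribution at this volume is 72,730 × $3.48 = $253,100.40.
EBIT = $253,100.40 − $219,800 = $33,300.40. Interest = $8,910.00.
DOL = $253,100.40 ÷ $33,300.40 = 7.6005; DFL = $33,300.40 ÷ $24,390.40 = 1.3653.
Combined leverage = 7.6005 × 1.3653 = 10.3770.

10.38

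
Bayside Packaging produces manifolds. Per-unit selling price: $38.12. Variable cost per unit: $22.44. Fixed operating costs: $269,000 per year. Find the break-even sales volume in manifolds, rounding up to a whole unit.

Contribution margin per unit = $38.12 − $22.44 = $15.68.
Break-even volume = fixed costs ÷ CM per unit = $269,000 ÷ $15.68 = 17,155.61, so 17,156 manifolds.

17,156 manifolds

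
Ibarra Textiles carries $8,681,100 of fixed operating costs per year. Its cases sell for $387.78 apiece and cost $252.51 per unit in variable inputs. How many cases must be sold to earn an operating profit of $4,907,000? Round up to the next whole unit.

Each unit contributes $387.78 − $252.51 = $135.27.
Need Q such that Q × $135.27 − $8,681,100 = $4,907,000, i.e. Q = $13,588,100 / $135.27 = 100,451.69 → 100,452.

100,452 cases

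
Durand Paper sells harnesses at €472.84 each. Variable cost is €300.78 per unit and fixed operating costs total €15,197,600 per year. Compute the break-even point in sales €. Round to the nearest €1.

€41,764,694

Contribution margin per unit = €472.84 − €300.78 = €172.06, a CM ratio of €172.06 ÷ €472.84 = 0.3639.
Break-even revenue = fixed costs × price ÷ CM = €15,197,600 × €472.84 ÷ €172.06 = €41,764,694.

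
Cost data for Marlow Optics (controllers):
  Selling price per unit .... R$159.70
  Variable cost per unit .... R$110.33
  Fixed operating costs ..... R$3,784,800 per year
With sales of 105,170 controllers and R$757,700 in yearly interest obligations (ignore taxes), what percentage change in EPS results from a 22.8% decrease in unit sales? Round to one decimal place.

-182.2%

At 105,170 units, contribution = 105,170 × R$49.37 = R$5,192,242.90.
EBIT = R$5,192,242.90 − R$3,784,800 = R$1,407,442.90.
After interest of R$757,700.00, pre-tax earnings = R$649,742.90.
DCL = total CM / (EBIT − I) = R$5,192,242.90 / R$649,742.90 = 7.9912.
%ΔEPS = DCL × %ΔSales = 7.9912 × -22.8% = -182.2%.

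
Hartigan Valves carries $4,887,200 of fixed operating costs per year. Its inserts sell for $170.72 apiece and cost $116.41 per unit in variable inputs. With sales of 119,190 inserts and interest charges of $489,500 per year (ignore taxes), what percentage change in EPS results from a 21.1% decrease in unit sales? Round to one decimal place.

Total contribution margin = 119,190 × $54.31 = $6,473,208.90.
Subtracting fixed costs: EBIT = $6,473,208.90 − $4,887,200 = $1,586,008.90.
Interest = $489,500.00, so EBIT − I = $1,096,508.90.
Degree of combined leverage = contribution ÷ (EBIT − I) = $6,473,208.90 ÷ $1,096,508.90 = 5.9035.
%ΔEPS = DCL × %ΔSales = 5.9035 × -21.1% = -124.6%.

-124.6%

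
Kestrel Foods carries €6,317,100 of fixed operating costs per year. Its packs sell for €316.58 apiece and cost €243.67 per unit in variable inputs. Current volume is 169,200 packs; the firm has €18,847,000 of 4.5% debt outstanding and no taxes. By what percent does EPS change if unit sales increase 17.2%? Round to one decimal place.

Total contribution margin = 169,200 × €72.91 = €12,336,372.00.
EBIT = €12,336,372.00 − €6,317,100 = €6,019,272.00.
Interest = €848,115.00, so EBIT − I = €5,171,157.00.
DCL = total CM / (EBIT − I) = €12,336,372.00 / €5,171,157.00 = 2.3856.
%ΔEPS = DCL × %ΔSales = 2.3856 × +17.2% = +41.0%.

+41.0%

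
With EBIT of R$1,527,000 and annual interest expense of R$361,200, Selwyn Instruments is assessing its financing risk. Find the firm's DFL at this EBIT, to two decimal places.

Annual interest charges come to R$361,200.00.
DFL = EBIT ÷ (EBIT − I) = R$1,527,000 ÷ (R$1,527,000 − R$361,200.00) = R$1,527,000 ÷ R$1,165,800.00 = 1.3098.

1.31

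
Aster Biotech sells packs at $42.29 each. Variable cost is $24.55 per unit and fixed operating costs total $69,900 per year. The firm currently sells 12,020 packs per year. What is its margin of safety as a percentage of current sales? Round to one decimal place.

Each unit contributes $42.29 − $24.55 = $17.74. Break-even units = $69,900 ÷ $17.74 = 3,940.25; break-even revenue = 3,940.25 × $42.29 = $166,633.09.
Actual sales revenue = 12,020 × $42.29 = $508,325.80.
Margin of safety = ($508,325.80 − $166,633.09) ÷ $508,325.80 = 67.2%.

67.2%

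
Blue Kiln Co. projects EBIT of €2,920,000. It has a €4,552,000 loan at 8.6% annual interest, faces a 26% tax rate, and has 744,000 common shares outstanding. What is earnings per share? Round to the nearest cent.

€2.51

Pre-tax income = €2,920,000 − €391,472.00 = €2,528,528.00.
After tax at 26%: net income = €2,528,528.00 × 0.74 = €1,871,110.72.
EPS = €1,871,110.72 ÷ 744,000 = €2.51.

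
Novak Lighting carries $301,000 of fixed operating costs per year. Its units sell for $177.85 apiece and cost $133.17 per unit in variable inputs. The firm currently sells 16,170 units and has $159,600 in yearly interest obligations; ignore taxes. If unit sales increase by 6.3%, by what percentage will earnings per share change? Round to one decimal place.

+17.4%

At 16,170 units, contribution = 16,170 × $44.68 = $722,475.60.
Subtracting fixed costs: EBIT = $722,475.60 − $301,000 = $421,475.60.
Interest = $159,600.00, so EBIT − I = $261,875.60.
Degree of combined leverage = contribution ÷ (EBIT − I) = $722,475.60 ÷ $261,875.60 = 2.7589.
%ΔEPS = DCL × %ΔSales = 2.7589 × +6.3% = +17.4%.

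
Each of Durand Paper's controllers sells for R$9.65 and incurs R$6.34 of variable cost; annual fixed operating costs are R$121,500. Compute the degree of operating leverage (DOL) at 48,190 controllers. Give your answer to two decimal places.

4.20

Contribution at this volume is 48,190 × R$3.31 = R$159,508.90.
Subtracting fixed costs: EBIT = R$159,508.90 − R$121,500 = R$38,008.90.
Degree of operating leverage = R$159,508.90 / R$38,008.90 = 4.1966.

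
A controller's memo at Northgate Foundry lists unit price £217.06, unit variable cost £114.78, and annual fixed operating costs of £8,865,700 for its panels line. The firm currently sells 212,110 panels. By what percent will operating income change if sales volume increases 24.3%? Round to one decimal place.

At 212,110 units, contribution = 212,110 × £102.28 = £21,694,610.80.
EBIT = £21,694,610.80 − £8,865,700 = £12,828,910.80.
Degree of operating leverage = £21,694,610.80 / £12,828,910.80 = 1.6911.
%ΔEBIT = DOL × %ΔSales = 1.6911 × +24.3% = +41.1%.

+41.1%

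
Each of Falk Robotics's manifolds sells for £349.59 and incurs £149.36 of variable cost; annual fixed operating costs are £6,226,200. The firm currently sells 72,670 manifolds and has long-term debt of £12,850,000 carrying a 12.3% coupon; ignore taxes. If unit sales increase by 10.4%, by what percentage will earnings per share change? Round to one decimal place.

+22.4%

Contribution at this volume is 72,670 × £200.23 = £14,550,714.10.
Operating income = contribution − fixed costs = £14,550,714.10 − £6,226,200 = £8,324,514.10.
After interest of £1,580,550.00, pre-tax earnings = £6,743,964.10.
Degree of combined leverage = contribution ÷ (EBIT − I) = £14,550,714.10 ÷ £6,743,964.10 = 2.1576.
EPS therefore changes by 2.1576 × (+10.4%) = +22.4%.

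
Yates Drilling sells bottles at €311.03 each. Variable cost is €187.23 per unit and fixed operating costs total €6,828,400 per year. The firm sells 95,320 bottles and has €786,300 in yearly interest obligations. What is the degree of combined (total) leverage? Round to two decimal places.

At 95,320 units, contribution = 95,320 × €123.80 = €11,800,616.00.
Subtracting fixed costs: EBIT = €11,800,616.00 − €6,828,400 = €4,972,216.00. Interest = €786,300.00.
DOL = €11,800,616.00 ÷ €4,972,216.00 = 2.3733; DFL = €4,972,216.00 ÷ €4,185,916.00 = 1.1878.
Combined leverage = 2.3733 × 1.1878 = 2.8190.

2.82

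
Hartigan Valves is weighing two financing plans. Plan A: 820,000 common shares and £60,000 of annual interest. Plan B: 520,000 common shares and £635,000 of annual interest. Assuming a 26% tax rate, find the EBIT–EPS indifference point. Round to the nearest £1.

Set EPS_A = EPS_B: (EBIT − £60,000)(1 − 0.26) ÷ 820,000 = (EBIT − £635,000)(1 − 0.26) ÷ 520,000.
The (1 − t) factor cancels: (EBIT − 60,000) × 520,000 = (EBIT − 635,000) × 820,000.
Solving, EBIT = (635,000·820,000 − 60,000·520,000) / (820,000 − 520,000) = 489,500,000,000 / 300,000 = 1,631,666.67.

£1,631,667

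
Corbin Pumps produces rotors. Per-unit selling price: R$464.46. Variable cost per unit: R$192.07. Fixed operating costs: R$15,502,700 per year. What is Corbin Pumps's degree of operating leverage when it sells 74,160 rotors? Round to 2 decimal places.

Contribution at this volume is 74,160 × R$272.39 = R$20,200,442.40.
Subtracting fixed costs: EBIT = R$20,200,442.40 − R$15,502,700 = R$4,697,742.40.
So DOL = total CM / EBIT = R$20,200,442.40 / R$4,697,742.40 = 4.3000.

4.30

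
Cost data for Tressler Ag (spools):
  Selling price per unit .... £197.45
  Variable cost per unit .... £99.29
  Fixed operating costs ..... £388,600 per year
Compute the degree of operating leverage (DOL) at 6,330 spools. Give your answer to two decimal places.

2.67

At 6,330 units, contribution = 6,330 × £98.16 = £621,352.80.
Operating income = contribution − fixed costs = £621,352.80 − £388,600 = £232,752.80.
DOL = contribution ÷ EBIT = £621,352.80 ÷ £232,752.80 = 2.6696.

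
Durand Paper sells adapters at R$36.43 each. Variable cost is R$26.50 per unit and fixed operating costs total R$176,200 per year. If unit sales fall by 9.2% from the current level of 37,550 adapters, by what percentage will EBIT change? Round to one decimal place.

Contribution at this volume is 37,550 × R$9.93 = R$372,871.50.
Operating income = contribution − fixed costs = R$372,871.50 − R$176,200 = R$196,671.50.
So DOL = total CM / EBIT = R$372,871.50 / R$196,671.50 = 1.8959.
%ΔEBIT = DOL × %ΔSales = 1.8959 × -9.2% = -17.4%.

-17.4%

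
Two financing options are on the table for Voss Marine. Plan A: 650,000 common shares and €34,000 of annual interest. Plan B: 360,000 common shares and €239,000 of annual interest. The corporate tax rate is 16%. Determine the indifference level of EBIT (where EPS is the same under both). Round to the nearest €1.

€493,483

Set EPS_A = EPS_B: (EBIT − €34,000)(1 − 0.16) ÷ 650,000 = (EBIT − €239,000)(1 − 0.16) ÷ 360,000.
The (1 − t) factor cancels: (EBIT − 34,000) × 360,000 = (EBIT − 239,000) × 650,000.
Solving, EBIT = (239,000·650,000 − 34,000·360,000) / (650,000 − 360,000) = 143,110,000,000 / 290,000 = 493,482.76.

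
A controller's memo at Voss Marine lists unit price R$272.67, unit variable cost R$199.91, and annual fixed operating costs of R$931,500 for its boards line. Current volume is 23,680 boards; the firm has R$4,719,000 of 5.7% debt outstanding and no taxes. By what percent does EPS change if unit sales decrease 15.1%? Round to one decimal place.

At 23,680 units, contribution = 23,680 × R$72.76 = R$1,722,956.80.
Operating income = contribution − fixed costs = R$1,722,956.80 − R$931,500 = R$791,456.80.
After interest of R$268,983.00, pre-tax earnings = R$522,473.80.
DCL = total CM / (EBIT − I) = R$1,722,956.80 / R$522,473.80 = 3.2977.
EPS therefore changes by 3.2977 × (-15.1%) = -49.8%.

-49.8%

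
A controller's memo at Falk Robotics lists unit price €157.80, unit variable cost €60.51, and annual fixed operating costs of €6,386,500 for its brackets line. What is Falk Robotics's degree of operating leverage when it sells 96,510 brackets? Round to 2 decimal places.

At 96,510 units, contribution = 96,510 × €97.29 = €9,389,457.90.
Operating income = contribution − fixed costs = €9,389,457.90 − €6,386,500 = €3,002,957.90.
Degree of operating leverage = €9,389,457.90 / €3,002,957.90 = 3.1267.

3.13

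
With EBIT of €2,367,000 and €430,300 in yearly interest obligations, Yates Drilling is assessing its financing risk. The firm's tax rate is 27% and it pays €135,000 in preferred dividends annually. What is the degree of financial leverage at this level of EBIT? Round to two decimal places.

1.35

Interest = €430,300.00.
Preferred dividends grossed up pre-tax: €135,000 / (1 − 0.27) = €184,931.51.
DFL = EBIT ÷ [EBIT − I − D_p/(1−t)] = €2,367,000 ÷ [€2,367,000 − €430,300.00 − €184,931.51] = €2,367,000 ÷ €1,751,768.49 = 1.3512.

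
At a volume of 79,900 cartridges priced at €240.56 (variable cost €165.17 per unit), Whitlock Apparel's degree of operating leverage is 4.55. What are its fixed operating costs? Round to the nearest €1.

Total contribution margin = 79,900 × €75.39 = €6,023,661.00.
DOL = contribution / EBIT, so EBIT = €6,023,661.00 / 4.55 = €1,323,881.54.
And FC = contribution − EBIT = €6,023,661.00 − €1,323,881.54 = €4,699,779.

€4,699,779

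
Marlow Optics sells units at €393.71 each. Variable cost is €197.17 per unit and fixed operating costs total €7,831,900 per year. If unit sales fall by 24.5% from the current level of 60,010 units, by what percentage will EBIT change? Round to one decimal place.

Total contribution margin = 60,010 × €196.54 = €11,794,365.40.
Subtracting fixed costs: EBIT = €11,794,365.40 − €7,831,900 = €3,962,465.40.
DOL = contribution ÷ EBIT = €11,794,365.40 ÷ €3,962,465.40 = 2.9765.
%ΔEBIT = DOL × %ΔSales = 2.9765 × -24.5% = -72.9%.

-72.9%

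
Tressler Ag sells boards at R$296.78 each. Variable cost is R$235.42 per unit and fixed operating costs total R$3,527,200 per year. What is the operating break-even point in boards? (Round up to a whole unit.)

57,484 boards

Unit CM = price − variable cost = R$296.78 − R$235.42 = R$61.36.
Units to break even: R$3,527,200 ÷ R$61.36 = 57,483.70, rounded up to 57,484.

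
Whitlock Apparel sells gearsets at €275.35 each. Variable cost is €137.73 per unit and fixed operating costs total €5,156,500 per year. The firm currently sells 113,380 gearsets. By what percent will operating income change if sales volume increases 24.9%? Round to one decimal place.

+37.2%

Total contribution margin = 113,380 × €137.62 = €15,603,355.60.
Operating income = contribution − fixed costs = €15,603,355.60 − €5,156,500 = €10,446,855.60.
DOL = contribution ÷ EBIT = €15,603,355.60 ÷ €10,446,855.60 = 1.4936.
So EBIT moves 1.4936 × (+24.9%) = +37.2%.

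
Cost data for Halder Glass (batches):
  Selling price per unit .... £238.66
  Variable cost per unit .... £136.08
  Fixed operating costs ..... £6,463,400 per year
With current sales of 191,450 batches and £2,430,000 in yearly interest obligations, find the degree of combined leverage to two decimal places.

1.83

Total contribution margin = 191,450 × £102.58 = £19,638,941.00.
Subtracting fixed costs: EBIT = £19,638,941.00 − £6,463,400 = £13,175,541.00. Interest = £2,430,000.00, so EBIT − I = £10,745,541.00.
DCL = contribution ÷ (EBIT − I) = £19,638,941.00 ÷ £10,745,541.00 = 1.8276.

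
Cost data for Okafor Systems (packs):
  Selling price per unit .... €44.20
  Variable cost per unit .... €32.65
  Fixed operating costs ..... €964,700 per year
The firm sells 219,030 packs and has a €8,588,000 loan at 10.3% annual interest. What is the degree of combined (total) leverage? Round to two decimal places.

Contribution at this volume is 219,030 × €11.55 = €2,529,796.50.
Subtracting fixed costs: EBIT = €2,529,796.50 − €964,700 = €1,565,096.50. Interest = €884,564.00, so EBIT − I = €680,532.50.
DCL = contribution ÷ (EBIT − I) = €2,529,796.50 ÷ €680,532.50 = 3.7174.

3.72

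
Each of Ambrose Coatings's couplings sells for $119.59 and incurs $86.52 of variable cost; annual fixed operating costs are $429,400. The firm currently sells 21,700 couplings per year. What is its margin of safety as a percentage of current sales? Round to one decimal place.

40.2%

Unit CM = price − variable cost = $119.59 − $86.52 = $33.07. Break-even units = $429,400 ÷ $33.07 = 12,984.58; break-even revenue = 12,984.58 × $119.59 = $1,552,825.70.
Actual sales revenue = 21,700 × $119.59 = $2,595,103.00.
Margin of safety = ($2,595,103.00 − $1,552,825.70) ÷ $2,595,103.00 = 40.2%.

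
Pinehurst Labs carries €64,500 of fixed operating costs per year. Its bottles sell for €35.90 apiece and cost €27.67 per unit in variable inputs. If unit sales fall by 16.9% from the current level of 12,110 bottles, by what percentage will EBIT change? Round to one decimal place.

Contribution at this volume is 12,110 × €8.23 = €99,665.30.
Subtracting fixed costs: EBIT = €99,665.30 − €64,500 = €35,165.30.
Degree of operating leverage = €99,665.30 / €35,165.30 = 2.8342.
%ΔEBIT = DOL × %ΔSales = 2.8342 × -16.9% = -47.9%.

-47.9%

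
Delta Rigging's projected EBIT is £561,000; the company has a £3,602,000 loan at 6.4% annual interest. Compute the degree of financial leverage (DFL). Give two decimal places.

Interest = £230,528.00.
DFL = EBIT ÷ (EBIT − I) = £561,000 ÷ (£561,000 − £230,528.00) = £561,000 ÷ £330,472.00 = 1.6976.

1.70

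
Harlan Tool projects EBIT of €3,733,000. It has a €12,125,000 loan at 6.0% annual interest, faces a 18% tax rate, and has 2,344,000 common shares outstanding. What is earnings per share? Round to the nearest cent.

Interest = €727,500.00, so EBT = €3,733,000 − €727,500.00 = €3,005,500.00.
After tax at 18%: net income = €3,005,500.00 × 0.82 = €2,464,510.00.
Per share: €2,464,510.00 / 2,344,000 shares = €1.05.

€1.05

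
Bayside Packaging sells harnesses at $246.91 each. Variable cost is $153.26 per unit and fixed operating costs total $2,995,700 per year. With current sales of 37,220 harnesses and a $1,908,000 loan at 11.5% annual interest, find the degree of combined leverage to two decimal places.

12.88

Contribution at this volume is 37,220 × $93.65 = $3,485,653.00.
Subtracting fixed costs: EBIT = $3,485,653.00 − $2,995,700 = $489,953.00. Interest = $219,420.00, so EBIT − I = $270,533.00.
Degree of total leverage = total CM / (EBIT − interest) = $3,485,653.00 / $270,533.00 = 12.8844.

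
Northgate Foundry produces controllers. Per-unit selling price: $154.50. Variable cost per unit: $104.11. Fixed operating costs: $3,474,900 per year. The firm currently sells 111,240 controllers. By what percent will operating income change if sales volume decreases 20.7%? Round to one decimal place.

-54.5%

At 111,240 units, contribution = 111,240 × $50.39 = $5,605,383.60.
EBIT = $5,605,383.60 − $3,474,900 = $2,130,483.60.
DOL = contribution ÷ EBIT = $5,605,383.60 ÷ $2,130,483.60 = 2.6310.
%ΔEBIT = DOL × %ΔSales = 2.6310 × -20.7% = -54.5%.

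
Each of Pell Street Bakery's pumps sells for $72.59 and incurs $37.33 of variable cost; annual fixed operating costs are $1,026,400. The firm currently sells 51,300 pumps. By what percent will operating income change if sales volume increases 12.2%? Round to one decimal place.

Total contribution margin = 51,300 × $35.26 = $1,808,838.00.
Subtracting fixed costs: EBIT = $1,808,838.00 − $1,026,400 = $782,438.00.
Degree of operating leverage = $1,808,838.00 / $782,438.00 = 2.3118.
Operating income changes by 2.3118 × +12.2% = +28.2%.

+28.2%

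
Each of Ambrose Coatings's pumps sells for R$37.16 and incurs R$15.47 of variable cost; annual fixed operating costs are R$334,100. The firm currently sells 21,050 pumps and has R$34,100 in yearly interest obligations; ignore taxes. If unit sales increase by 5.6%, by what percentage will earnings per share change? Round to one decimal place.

+28.9%

Total contribution margin = 21,050 × R$21.69 = R$456,574.50.
Operating income = contribution − fixed costs = R$456,574.50 − R$334,100 = R$122,474.50.
After interest of R$34,100.00, pre-tax earnings = R$88,374.50.
DCL = total CM / (EBIT − I) = R$456,574.50 / R$88,374.50 = 5.1664.
EPS therefore changes by 5.1664 × (+5.6%) = +28.9%.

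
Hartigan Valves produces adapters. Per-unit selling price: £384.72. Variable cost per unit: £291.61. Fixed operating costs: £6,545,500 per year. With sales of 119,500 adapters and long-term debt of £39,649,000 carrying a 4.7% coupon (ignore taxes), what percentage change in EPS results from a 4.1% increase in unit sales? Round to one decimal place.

+16.8%

Total contribution margin = 119,500 × £93.11 = £11,126,645.00.
Subtracting fixed costs: EBIT = £11,126,645.00 − £6,545,500 = £4,581,145.00.
After interest of £1,863,503.00, pre-tax earnings = £2,717,642.00.
Degree of combined leverage = contribution ÷ (EBIT − I) = £11,126,645.00 ÷ £2,717,642.00 = 4.0942.
EPS therefore changes by 4.0942 × (+4.1%) = +16.8%.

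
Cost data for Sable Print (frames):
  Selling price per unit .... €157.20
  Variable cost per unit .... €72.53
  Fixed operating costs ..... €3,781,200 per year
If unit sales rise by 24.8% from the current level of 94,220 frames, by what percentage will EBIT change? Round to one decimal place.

Contribution at this volume is 94,220 × €84.67 = €7,977,607.40.
Subtracting fixed costs: EBIT = €7,977,607.40 − €3,781,200 = €4,196,407.40.
DOL = contribution ÷ EBIT = €7,977,607.40 ÷ €4,196,407.40 = 1.9011.
Operating income changes by 1.9011 × +24.8% = +47.1%.

+47.1%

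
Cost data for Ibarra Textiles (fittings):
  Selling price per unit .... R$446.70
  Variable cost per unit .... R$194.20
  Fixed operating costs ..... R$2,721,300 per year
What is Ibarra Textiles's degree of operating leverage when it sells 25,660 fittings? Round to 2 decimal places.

1.72

At 25,660 units, contribution = 25,660 × R$252.50 = R$6,479,150.00.
Subtracting fixed costs: EBIT = R$6,479,150.00 − R$2,721,300 = R$3,757,850.00.
So DOL = total CM / EBIT = R$6,479,150.00 / R$3,757,850.00 = 1.7242.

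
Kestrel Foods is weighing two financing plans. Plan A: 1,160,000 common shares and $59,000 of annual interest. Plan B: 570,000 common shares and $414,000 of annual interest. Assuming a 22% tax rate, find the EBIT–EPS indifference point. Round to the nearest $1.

$756,966

At indifference, (EBIT − 59,000)(1 − t)/1,160,000 = (EBIT − 414,000)(1 − t)/570,000.
The (1 − t) factor cancels: (EBIT − 59,000) × 570,000 = (EBIT − 414,000) × 1,160,000.
EBIT × (1,160,000 − 570,000) = 414,000 × 1,160,000 − 59,000 × 570,000 = 446,610,000,000, so EBIT = 446,610,000,000 ÷ 590,000 = 756,966.10.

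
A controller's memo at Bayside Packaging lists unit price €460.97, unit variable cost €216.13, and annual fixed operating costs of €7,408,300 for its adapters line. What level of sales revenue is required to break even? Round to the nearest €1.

€13,947,901

CM per unit = €460.97 − €216.13 = €244.84; CM ratio = €244.84 / €460.97 = 0.5311.
Break-even revenue = fixed costs × price ÷ CM = €7,408,300 × €460.97 ÷ €244.84 = €13,947,901.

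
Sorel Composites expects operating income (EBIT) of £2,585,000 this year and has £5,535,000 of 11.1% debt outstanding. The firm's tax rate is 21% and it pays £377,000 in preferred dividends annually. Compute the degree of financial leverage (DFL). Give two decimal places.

Annual interest charges come to £614,385.00.
Preferred dividends grossed up pre-tax: £377,000 / (1 − 0.21) = £477,215.19.
DFL = EBIT ÷ [EBIT − I − D_p/(1−t)] = £2,585,000 ÷ [£2,585,000 − £614,385.00 − £477,215.19] = £2,585,000 ÷ £1,493,399.81 = 1.7309.

1.73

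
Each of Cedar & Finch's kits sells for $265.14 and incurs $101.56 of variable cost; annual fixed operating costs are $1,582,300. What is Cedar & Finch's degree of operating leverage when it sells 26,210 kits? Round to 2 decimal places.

Contribution at this volume is 26,210 × $163.58 = $4,287,431.80.
EBIT = $4,287,431.80 − $1,582,300 = $2,705,131.80.
Degree of operating leverage = $4,287,431.80 / $2,705,131.80 = 1.5849.

1.58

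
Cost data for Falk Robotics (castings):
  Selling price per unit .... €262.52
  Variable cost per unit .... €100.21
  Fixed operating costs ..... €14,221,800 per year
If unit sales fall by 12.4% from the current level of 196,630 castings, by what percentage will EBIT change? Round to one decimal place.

Contribution at this volume is 196,630 × €162.31 = €31,915,015.30.
Subtracting fixed costs: EBIT = €31,915,015.30 − €14,221,800 = €17,693,215.30.
Degree of operating leverage = €31,915,015.30 / €17,693,215.30 = 1.8038.
So EBIT moves 1.8038 × (-12.4%) = -22.4%.

-22.4%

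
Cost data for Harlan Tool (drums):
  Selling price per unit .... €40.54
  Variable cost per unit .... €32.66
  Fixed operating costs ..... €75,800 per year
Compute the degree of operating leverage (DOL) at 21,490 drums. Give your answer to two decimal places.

Total contribution margin = 21,490 × €7.88 = €169,341.20.
Operating income = contribution − fixed costs = €169,341.20 − €75,800 = €93,541.20.
So DOL = total CM / EBIT = €169,341.20 / €93,541.20 = 1.8103.

1.81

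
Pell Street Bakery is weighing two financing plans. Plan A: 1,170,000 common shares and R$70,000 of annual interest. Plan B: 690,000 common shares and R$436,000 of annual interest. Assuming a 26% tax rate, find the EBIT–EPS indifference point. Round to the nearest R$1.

R$962,125

Set EPS_A = EPS_B: (EBIT − R$70,000)(1 − 0.26) ÷ 1,170,000 = (EBIT − R$436,000)(1 − 0.26) ÷ 690,000.
The (1 − t) factor cancels: (EBIT − 70,000) × 690,000 = (EBIT − 436,000) × 1,170,000.
Solving, EBIT = (436,000·1,170,000 − 70,000·690,000) / (1,170,000 − 690,000) = 461,820,000,000 / 480,000 = 962,125.00.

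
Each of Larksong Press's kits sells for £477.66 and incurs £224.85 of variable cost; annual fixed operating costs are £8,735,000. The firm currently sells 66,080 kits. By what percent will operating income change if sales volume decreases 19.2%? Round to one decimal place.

-40.2%

At 66,080 units, contribution = 66,080 × £252.81 = £16,705,684.80.
EBIT = £16,705,684.80 − £8,735,000 = £7,970,684.80.
So DOL = total CM / EBIT = £16,705,684.80 / £7,970,684.80 = 2.0959.
%ΔEBIT = DOL × %ΔSales = 2.0959 × -19.2% = -40.2%.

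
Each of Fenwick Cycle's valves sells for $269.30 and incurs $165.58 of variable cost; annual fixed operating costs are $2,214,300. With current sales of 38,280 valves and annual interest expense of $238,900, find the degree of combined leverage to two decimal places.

2.62

Total contribution margin = 38,280 × $103.72 = $3,970,401.60.
EBIT = $3,970,401.60 − $2,214,300 = $1,756,101.60. Interest = $238,900.00, so EBIT − I = $1,517,201.60.
Degree of total leverage = total CM / (EBIT − interest) = $3,970,401.60 / $1,517,201.60 = 2.6169.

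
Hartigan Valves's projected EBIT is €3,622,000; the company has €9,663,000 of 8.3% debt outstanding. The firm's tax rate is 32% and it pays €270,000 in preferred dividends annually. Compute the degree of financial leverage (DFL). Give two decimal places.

Interest = €802,029.00.
Pre-tax preferred-dividend burden = €270,000 ÷ (1 − 0.32) = €397,058.82.
DFL = EBIT ÷ [EBIT − I − D_p/(1−t)] = €3,622,000 ÷ [€3,622,000 − €802,029.00 − €397,058.82] = €3,622,000 ÷ €2,422,912.18 = 1.4949.

1.49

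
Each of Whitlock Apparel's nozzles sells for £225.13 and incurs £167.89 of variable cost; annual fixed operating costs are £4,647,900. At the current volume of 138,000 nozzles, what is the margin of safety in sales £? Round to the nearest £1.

£12,787,337

Contribution margin per unit = £225.13 − £167.89 = £57.24. Break-even units = £4,647,900 ÷ £57.24 = 81,200.21; break-even revenue = 81,200.21 × £225.13 = £18,280,603.20.
Current sales = 138,000 × £225.13 = £31,067,940.00.
Margin of safety = £31,067,940.00 − £18,280,603.20 = £12,787,337.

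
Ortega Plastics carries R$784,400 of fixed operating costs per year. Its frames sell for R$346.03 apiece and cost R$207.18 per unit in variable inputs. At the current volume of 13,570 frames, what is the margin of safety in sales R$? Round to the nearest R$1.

Each unit contributes R$346.03 − R$207.18 = R$138.85. Break-even units = R$784,400 ÷ R$138.85 = 5,649.26; break-even revenue = 5,649.26 × R$346.03 = R$1,954,814.06.
Current sales = 13,570 × R$346.03 = R$4,695,627.10.
Margin of safety = R$4,695,627.10 − R$1,954,814.06 = R$2,740,813.

R$2,740,813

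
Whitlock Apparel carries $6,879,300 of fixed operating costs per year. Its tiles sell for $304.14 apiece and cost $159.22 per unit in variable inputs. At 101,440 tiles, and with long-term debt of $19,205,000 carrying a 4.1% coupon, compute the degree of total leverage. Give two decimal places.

2.09

Contribution at this volume is 101,440 × $144.92 = $14,700,684.80.
Subtracting fixed costs: EBIT = $14,700,684.80 − $6,879,300 = $7,821,384.80. Interest = $787,405.00.
DOL = $14,700,684.80 ÷ $7,821,384.80 = 1.8796; DFL = $7,821,384.80 ÷ $7,033,979.80 = 1.1119.
DCL = DOL × DFL = 1.8796 × 1.1119 = 2.0899.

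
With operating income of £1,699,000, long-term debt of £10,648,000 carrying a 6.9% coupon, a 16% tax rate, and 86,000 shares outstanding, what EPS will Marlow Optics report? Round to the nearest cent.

£9.42

Interest = £734,712.00, so EBT = £1,699,000 − £734,712.00 = £964,288.00.
Net income = £964,288.00 × (1 − 0.16) = £810,001.92.
EPS = £810,001.92 ÷ 86,000 = £9.42.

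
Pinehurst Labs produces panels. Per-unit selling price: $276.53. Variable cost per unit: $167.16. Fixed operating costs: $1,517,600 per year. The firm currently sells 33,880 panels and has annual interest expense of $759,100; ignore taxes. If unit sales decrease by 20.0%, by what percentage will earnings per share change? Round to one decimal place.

Contribution at this volume is 33,880 × $109.37 = $3,705,455.60.
Operating income = contribution − fixed costs = $3,705,455.60 − $1,517,600 = $2,187,855.60.
After interest of $759,100.00, pre-tax earnings = $1,428,755.60.
DCL = total CM / (EBIT − I) = $3,705,455.60 / $1,428,755.60 = 2.5935.
EPS therefore changes by 2.5935 × (-20.0%) = -51.9%.

-51.9%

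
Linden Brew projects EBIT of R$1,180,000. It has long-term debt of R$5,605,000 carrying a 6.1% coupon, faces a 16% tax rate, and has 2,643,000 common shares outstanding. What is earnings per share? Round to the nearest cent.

R$0.27

Interest = R$341,905.00, so EBT = R$1,180,000 − R$341,905.00 = R$838,095.00.
After tax at 16%: net income = R$838,095.00 × 0.84 = R$703,999.80.
Per share: R$703,999.80 / 2,643,000 shares = R$0.27.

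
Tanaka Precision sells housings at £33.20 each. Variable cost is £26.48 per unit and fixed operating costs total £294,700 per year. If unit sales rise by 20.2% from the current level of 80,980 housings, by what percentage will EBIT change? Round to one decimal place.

+44.1%

Contribution at this volume is 80,980 × £6.72 = £544,185.60.
EBIT = £544,185.60 − £294,700 = £249,485.60.
DOL = contribution ÷ EBIT = £544,185.60 ÷ £249,485.60 = 2.1812.
So EBIT moves 2.1812 × (+20.2%) = +44.1%.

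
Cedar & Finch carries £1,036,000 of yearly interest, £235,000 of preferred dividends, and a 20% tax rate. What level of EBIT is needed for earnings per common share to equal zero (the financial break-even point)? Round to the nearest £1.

£1,329,750

Preferred dividends are paid after tax, so their pre-tax equivalent is £235,000 ÷ (1 − 0.20) = £293,750.00.
Financial break-even EBIT = interest + D_p ÷ (1 − t) = £1,036,000 + £293,750.00 = £1,329,750.00.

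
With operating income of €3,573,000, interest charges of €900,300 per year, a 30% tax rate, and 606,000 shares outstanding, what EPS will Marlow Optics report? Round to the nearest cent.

Interest = €900,300.00, so EBT = €3,573,000 − €900,300.00 = €2,672,700.00.
Net income = €2,672,700.00 × (1 − 0.30) = €1,870,890.00.
EPS = €1,870,890.00 ÷ 606,000 = €3.09.

€3.09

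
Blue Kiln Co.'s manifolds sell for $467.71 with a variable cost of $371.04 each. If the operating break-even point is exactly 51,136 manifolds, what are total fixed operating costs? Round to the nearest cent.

Contribution margin per unit = $467.71 − $371.04 = $96.67.
Fixed costs = break-even units × CM = 51,136 × $96.67 = $4,943,317.12.

$4,943,317.12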